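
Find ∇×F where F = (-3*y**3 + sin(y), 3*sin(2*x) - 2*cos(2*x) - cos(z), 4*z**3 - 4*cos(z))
(-sin(z), 0, 9*y**2 + 4*sin(2*x) + 6*cos(2*x) - cos(y))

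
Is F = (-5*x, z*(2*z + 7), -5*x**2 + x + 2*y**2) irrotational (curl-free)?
No, ∇×F = (4*y - 4*z - 7, 10*x - 1, 0)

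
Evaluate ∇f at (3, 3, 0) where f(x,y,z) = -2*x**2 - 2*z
(-12, 0, -2)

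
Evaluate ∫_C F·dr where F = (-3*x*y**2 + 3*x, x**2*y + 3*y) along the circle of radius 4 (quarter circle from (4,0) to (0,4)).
256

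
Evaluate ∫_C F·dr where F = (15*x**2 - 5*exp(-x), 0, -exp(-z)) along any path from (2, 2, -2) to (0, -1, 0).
-34 - exp(2) - 5*exp(-2)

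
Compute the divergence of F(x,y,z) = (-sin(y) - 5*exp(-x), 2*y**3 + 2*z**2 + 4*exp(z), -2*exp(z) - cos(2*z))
6*y**2 - 2*exp(z) + 2*sin(2*z) + 5*exp(-x)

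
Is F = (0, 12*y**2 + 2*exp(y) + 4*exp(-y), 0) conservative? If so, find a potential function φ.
Yes, F is conservative. φ = 4*y**3 + 2*exp(y) - 4*exp(-y)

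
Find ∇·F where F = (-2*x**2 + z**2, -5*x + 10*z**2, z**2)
-4*x + 2*z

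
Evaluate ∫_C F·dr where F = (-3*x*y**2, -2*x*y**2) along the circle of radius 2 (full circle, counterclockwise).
-8*pi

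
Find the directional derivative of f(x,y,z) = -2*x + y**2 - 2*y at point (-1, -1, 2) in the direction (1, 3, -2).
-sqrt(14)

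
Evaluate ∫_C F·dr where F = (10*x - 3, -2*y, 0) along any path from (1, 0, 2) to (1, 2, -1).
-4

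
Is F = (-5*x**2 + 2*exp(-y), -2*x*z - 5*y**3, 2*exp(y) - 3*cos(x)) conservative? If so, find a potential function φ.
No, ∇×F = (2*x + 2*exp(y), -3*sin(x), -2*z + 2*exp(-y)) ≠ 0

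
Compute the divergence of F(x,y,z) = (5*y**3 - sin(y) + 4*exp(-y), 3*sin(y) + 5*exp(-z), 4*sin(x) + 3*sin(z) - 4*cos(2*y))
3*cos(y) + 3*cos(z)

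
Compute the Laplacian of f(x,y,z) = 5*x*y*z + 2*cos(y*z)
-2*(y**2 + z**2)*cos(y*z)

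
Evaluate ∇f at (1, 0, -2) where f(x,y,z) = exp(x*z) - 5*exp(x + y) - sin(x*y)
((-5*exp(3) - 2)*exp(-2), -5*E - 1, exp(-2))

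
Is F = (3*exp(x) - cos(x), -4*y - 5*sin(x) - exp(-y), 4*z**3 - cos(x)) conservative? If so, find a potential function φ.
No, ∇×F = (0, -sin(x), -5*cos(x)) ≠ 0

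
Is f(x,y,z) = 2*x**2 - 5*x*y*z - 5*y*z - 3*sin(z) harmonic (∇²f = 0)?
No, ∇²f = 3*sin(z) + 4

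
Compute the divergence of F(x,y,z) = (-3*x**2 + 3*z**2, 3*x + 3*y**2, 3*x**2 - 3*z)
-6*x + 6*y - 3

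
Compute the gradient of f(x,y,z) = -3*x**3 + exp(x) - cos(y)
(-9*x**2 + exp(x), sin(y), 0)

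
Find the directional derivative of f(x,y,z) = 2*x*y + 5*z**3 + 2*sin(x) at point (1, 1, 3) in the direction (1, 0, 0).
2*cos(1) + 2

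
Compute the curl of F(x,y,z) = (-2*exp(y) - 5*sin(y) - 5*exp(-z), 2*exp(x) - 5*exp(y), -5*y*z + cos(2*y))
(-5*z - 2*sin(2*y), 5*exp(-z), 2*exp(x) + 2*exp(y) + 5*cos(y))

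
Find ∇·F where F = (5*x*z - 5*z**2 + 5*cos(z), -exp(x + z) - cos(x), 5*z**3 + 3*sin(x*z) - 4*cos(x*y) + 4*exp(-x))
3*x*cos(x*z) + 15*z**2 + 5*z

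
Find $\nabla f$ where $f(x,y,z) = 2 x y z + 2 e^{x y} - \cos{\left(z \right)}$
(2*y*(z + exp(x*y)), 2*x*(z + exp(x*y)), 2*x*y + sin(z))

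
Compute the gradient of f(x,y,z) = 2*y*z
(0, 2*z, 2*y)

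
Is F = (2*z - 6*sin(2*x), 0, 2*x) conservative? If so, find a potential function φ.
Yes, F is conservative. φ = 2*x*z + 3*cos(2*x)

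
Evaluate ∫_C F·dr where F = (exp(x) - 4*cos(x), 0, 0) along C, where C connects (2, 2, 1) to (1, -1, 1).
-exp(2) - 4*sin(1) + E + 4*sin(2)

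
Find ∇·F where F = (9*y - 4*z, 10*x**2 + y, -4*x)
1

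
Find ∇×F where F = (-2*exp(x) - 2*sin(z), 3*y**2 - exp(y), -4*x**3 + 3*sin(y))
(3*cos(y), 12*x**2 - 2*cos(z), 0)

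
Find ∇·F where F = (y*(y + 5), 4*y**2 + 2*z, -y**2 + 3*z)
8*y + 3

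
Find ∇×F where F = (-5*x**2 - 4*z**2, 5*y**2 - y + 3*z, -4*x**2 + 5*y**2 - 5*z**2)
(10*y - 3, 8*x - 8*z, 0)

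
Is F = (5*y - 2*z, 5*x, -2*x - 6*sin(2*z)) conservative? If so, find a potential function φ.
Yes, F is conservative. φ = 5*x*y - 2*x*z + 3*cos(2*z)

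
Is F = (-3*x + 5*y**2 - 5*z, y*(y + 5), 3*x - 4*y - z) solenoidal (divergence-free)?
No, ∇·F = 2*y + 1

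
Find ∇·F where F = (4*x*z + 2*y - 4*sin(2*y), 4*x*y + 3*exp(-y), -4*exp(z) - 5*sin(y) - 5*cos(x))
(4*(x + z - exp(z))*exp(y) - 3)*exp(-y)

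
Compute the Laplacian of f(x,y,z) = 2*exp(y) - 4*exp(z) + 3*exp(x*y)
3*x**2*exp(x*y) + 3*y**2*exp(x*y) + 2*exp(y) - 4*exp(z)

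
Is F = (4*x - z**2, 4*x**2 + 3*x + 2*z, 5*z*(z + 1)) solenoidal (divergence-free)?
No, ∇·F = 10*z + 9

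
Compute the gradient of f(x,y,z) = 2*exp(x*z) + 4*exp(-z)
(2*z*exp(x*z), 0, 2*x*exp(x*z) - 4*exp(-z))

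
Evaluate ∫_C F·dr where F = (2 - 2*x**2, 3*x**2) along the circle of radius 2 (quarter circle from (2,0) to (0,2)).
52/3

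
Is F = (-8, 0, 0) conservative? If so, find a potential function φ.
Yes, F is conservative. φ = -8*x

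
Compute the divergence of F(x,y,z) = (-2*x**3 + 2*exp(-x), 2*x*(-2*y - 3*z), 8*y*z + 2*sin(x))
-6*x**2 - 4*x + 8*y - 2*exp(-x)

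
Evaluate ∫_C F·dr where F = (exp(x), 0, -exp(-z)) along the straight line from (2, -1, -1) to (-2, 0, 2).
(-exp(4) - exp(3) + 2)*exp(-2)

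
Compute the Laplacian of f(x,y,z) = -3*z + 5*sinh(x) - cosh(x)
5*sinh(x) - cosh(x)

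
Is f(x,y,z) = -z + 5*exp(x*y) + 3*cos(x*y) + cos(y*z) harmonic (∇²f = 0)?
No, ∇²f = 5*x**2*exp(x*y) - 3*x**2*cos(x*y) + y**2*(5*exp(x*y) - 3*cos(x*y)) - y**2*cos(y*z) - z**2*cos(y*z)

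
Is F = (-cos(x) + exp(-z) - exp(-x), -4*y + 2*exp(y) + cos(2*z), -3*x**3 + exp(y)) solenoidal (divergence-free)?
No, ∇·F = 2*exp(y) + sin(x) - 4 + exp(-x)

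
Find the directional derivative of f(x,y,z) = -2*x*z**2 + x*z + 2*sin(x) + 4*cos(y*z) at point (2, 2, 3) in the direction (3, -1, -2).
sqrt(14)*(28*sin(6) + 6*cos(2) - 1)/14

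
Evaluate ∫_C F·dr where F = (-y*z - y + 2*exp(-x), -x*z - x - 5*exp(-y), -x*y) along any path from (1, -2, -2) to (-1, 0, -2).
-5*exp(2) - 2*E + 2*exp(-1) + 7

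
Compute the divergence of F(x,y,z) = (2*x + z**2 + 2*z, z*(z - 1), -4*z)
-2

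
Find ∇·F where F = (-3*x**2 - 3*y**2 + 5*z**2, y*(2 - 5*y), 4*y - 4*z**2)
-6*x - 10*y - 8*z + 2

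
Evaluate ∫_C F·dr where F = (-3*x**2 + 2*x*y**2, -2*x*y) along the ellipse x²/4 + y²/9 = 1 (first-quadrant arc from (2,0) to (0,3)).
-22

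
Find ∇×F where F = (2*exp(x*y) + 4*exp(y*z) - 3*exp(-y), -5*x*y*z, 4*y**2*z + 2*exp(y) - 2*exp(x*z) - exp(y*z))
(5*x*y + 8*y*z - z*exp(y*z) + 2*exp(y), 4*y*exp(y*z) + 2*z*exp(x*z), -2*x*exp(x*y) - 5*y*z - 4*z*exp(y*z) - 3*exp(-y))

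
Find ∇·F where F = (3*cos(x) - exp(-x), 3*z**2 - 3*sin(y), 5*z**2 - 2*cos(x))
10*z - 3*sin(x) - 3*cos(y) + exp(-x)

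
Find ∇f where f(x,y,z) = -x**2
(-2*x, 0, 0)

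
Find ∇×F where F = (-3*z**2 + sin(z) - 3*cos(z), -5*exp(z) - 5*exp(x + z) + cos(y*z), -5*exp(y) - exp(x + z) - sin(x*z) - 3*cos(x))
(y*sin(y*z) - 5*exp(y) + 5*exp(z) + 5*exp(x + z), z*cos(x*z) - 6*z + exp(x + z) - 3*sin(x) + 3*sin(z) + cos(z), -5*exp(x + z))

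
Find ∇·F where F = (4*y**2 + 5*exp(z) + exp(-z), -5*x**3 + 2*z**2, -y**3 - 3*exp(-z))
3*exp(-z)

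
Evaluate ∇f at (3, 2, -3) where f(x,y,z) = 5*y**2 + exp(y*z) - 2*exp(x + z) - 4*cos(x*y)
(8*sin(6) - 2, 12*sin(6) - 3*exp(-6) + 20, -2 + 2*exp(-6))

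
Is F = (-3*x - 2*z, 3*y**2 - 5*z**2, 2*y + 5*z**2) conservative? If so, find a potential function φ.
No, ∇×F = (10*z + 2, -2, 0) ≠ 0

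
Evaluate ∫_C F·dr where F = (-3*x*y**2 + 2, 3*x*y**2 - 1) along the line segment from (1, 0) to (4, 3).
3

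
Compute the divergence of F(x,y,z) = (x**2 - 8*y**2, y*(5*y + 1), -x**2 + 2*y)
2*x + 10*y + 1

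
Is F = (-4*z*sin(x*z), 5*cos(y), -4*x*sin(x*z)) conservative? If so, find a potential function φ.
Yes, F is conservative. φ = 5*sin(y) + 4*cos(x*z)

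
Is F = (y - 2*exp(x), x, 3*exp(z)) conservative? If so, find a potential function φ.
Yes, F is conservative. φ = x*y - 2*exp(x) + 3*exp(z)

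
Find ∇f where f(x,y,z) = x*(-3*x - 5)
(-6*x - 5, 0, 0)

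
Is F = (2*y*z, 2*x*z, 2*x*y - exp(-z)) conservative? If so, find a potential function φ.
Yes, F is conservative. φ = 2*x*y*z + exp(-z)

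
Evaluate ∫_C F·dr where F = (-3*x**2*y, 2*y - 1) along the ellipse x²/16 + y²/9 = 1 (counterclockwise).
144*pi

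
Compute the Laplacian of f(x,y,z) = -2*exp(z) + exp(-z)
-2*exp(z) + exp(-z)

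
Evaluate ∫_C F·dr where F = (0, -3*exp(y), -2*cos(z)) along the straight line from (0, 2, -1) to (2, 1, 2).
-3*E - 2*sin(2) - 2*sin(1) + 3*exp(2)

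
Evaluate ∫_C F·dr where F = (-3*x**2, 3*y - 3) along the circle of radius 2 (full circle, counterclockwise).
0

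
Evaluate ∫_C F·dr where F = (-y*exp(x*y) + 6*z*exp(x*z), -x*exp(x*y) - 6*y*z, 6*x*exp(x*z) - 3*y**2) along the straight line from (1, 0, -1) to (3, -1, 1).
-6*exp(-1) - 2 - exp(-3) + 6*exp(3)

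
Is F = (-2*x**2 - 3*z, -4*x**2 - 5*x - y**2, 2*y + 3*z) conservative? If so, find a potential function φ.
No, ∇×F = (2, -3, -8*x - 5) ≠ 0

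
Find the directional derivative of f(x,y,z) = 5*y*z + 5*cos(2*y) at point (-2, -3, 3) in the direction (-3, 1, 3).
10*sqrt(19)*(-3 + sin(6))/19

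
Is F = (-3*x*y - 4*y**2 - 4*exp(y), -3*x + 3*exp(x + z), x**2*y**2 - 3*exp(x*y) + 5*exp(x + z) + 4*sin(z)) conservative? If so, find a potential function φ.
No, ∇×F = (2*x**2*y - 3*x*exp(x*y) - 3*exp(x + z), -2*x*y**2 + 3*y*exp(x*y) - 5*exp(x + z), 3*x + 8*y + 4*exp(y) + 3*exp(x + z) - 3) ≠ 0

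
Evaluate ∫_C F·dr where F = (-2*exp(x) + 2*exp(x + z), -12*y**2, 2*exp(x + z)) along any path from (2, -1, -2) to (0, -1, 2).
-4 + 4*exp(2)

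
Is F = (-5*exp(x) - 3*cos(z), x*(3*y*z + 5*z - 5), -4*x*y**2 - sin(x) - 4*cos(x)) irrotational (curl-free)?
No, ∇×F = (x*(-11*y - 5), 4*y**2 - 4*sin(x) + 3*sin(z) + cos(x), 3*y*z + 5*z - 5)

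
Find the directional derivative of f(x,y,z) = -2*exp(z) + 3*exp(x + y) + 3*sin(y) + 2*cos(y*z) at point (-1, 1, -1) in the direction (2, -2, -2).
sqrt(3)*(-E*cos(1) + 2/3)*exp(-1)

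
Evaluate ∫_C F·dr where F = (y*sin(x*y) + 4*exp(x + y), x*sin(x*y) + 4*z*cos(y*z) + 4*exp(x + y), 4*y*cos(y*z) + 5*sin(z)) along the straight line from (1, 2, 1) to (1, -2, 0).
-4*exp(3) - 5 - 4*sin(2) + 4*exp(-1) + 5*cos(1)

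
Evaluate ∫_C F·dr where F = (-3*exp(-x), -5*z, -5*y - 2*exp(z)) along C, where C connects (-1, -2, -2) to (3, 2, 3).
-2*exp(3) - 10 - 3*E + 3*exp(-3) + 2*exp(-2)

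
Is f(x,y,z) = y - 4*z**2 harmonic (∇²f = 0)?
No, ∇²f = -8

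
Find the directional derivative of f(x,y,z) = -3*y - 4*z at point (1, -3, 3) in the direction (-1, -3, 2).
sqrt(14)/14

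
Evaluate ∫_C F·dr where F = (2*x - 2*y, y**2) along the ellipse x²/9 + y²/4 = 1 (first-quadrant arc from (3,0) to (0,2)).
-19/3 + 3*pi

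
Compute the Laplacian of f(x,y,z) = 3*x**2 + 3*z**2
12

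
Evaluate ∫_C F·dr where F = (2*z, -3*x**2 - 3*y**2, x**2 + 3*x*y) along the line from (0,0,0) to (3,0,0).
0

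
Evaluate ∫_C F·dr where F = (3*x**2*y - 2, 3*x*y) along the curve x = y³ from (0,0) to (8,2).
4624/5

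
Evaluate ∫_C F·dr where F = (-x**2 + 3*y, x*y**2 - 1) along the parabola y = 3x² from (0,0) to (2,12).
20932/21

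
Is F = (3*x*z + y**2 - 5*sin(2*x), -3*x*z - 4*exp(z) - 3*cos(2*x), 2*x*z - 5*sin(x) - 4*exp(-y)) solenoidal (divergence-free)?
No, ∇·F = 2*x + 3*z - 10*cos(2*x)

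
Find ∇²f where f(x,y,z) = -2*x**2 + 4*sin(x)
-4*sin(x) - 4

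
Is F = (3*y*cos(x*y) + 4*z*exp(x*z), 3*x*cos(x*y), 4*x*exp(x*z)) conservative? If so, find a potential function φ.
Yes, F is conservative. φ = 4*exp(x*z) + 3*sin(x*y)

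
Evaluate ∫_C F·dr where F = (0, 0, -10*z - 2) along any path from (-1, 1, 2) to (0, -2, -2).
8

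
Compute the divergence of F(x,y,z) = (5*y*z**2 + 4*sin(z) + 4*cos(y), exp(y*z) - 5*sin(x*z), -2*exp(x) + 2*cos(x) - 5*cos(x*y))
z*exp(y*z)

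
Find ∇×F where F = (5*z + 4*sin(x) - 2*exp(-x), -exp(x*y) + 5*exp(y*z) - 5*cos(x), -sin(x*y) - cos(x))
(-x*cos(x*y) - 5*y*exp(y*z), y*cos(x*y) - sin(x) + 5, -y*exp(x*y) + 5*sin(x))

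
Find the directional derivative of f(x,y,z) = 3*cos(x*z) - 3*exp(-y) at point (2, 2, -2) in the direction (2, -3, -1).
-9*sqrt(14)*(2*exp(2)*sin(4) + 1)*exp(-2)/14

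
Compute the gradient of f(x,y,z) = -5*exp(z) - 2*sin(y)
(0, -2*cos(y), -5*exp(z))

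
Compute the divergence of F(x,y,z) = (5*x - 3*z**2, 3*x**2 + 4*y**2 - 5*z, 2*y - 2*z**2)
8*y - 4*z + 5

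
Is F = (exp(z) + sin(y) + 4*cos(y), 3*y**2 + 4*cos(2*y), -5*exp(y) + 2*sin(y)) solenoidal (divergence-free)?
No, ∇·F = 6*y - 8*sin(2*y)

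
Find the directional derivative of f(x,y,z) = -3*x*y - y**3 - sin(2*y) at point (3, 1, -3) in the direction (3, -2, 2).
sqrt(17)*(4*cos(2) + 15)/17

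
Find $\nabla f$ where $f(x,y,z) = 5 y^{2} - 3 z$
(0, 10*y, -3)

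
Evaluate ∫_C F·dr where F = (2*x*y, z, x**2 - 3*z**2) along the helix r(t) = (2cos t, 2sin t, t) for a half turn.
-pi**3 - 4 + 2*pi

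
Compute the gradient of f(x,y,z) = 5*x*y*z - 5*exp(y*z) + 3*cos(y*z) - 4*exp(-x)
(5*y*z + 4*exp(-x), z*(5*x - 5*exp(y*z) - 3*sin(y*z)), y*(5*x - 5*exp(y*z) - 3*sin(y*z)))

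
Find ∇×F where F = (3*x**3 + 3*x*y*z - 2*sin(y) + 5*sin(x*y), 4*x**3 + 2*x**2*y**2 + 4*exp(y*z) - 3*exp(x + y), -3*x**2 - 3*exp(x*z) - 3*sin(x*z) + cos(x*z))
(-4*y*exp(y*z), 3*x*y + 6*x + 3*z*exp(x*z) + z*sin(x*z) + 3*z*cos(x*z), 12*x**2 + 4*x*y**2 - 3*x*z - 5*x*cos(x*y) - 3*exp(x + y) + 2*cos(y))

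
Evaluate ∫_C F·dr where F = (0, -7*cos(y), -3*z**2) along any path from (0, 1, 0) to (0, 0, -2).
7*sin(1) + 8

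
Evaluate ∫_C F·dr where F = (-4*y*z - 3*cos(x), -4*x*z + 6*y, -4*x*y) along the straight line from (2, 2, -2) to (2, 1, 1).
-49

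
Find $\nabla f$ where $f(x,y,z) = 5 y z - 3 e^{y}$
(0, 5*z - 3*exp(y), 5*y)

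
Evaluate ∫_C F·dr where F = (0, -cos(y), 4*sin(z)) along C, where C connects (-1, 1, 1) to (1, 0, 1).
sin(1)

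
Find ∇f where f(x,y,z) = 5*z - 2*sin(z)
(0, 0, 5 - 2*cos(z))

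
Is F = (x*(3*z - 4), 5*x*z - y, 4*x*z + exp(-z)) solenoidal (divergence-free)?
No, ∇·F = 4*x + 3*z - 5 - exp(-z)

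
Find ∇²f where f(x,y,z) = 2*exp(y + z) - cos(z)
4*exp(y + z) + cos(z)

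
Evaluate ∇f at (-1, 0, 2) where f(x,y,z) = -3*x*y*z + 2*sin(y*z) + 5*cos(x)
(5*sin(1), 10, 0)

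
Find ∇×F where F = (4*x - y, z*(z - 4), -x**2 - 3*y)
(1 - 2*z, 2*x, 1)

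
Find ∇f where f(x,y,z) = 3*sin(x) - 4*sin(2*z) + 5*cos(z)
(3*cos(x), 0, -5*sin(z) - 8*cos(2*z))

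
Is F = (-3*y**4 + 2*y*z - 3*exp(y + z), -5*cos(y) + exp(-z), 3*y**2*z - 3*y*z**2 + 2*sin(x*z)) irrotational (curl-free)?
No, ∇×F = (6*y*z - 3*z**2 + exp(-z), 2*y - 2*z*cos(x*z) - 3*exp(y + z), 12*y**3 - 2*z + 3*exp(y + z))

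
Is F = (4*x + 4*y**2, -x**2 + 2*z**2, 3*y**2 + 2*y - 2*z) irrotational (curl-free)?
No, ∇×F = (6*y - 4*z + 2, 0, -2*x - 8*y)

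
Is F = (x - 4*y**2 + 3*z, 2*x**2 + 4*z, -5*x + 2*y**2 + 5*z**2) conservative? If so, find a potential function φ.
No, ∇×F = (4*y - 4, 8, 4*x + 8*y) ≠ 0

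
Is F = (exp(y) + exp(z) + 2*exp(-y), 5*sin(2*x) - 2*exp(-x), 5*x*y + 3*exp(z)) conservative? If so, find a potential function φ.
No, ∇×F = (5*x, -5*y + exp(z), -exp(y) + 10*cos(2*x) + 2*exp(-y) + 2*exp(-x)) ≠ 0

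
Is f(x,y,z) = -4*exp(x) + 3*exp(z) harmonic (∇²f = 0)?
No, ∇²f = -4*exp(x) + 3*exp(z)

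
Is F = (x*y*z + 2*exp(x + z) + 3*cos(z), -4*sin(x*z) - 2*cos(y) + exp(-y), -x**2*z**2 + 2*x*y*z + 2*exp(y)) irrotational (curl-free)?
No, ∇×F = (2*x*z + 4*x*cos(x*z) + 2*exp(y), x*y + 2*x*z**2 - 2*y*z + 2*exp(x + z) - 3*sin(z), -z*(x + 4*cos(x*z)))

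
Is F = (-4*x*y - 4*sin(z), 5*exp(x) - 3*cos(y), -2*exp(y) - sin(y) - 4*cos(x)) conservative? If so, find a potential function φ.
No, ∇×F = (-2*exp(y) - cos(y), -4*sin(x) - 4*cos(z), 4*x + 5*exp(x)) ≠ 0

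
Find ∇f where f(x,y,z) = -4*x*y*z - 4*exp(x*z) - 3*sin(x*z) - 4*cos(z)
(-z*(4*y + 4*exp(x*z) + 3*cos(x*z)), -4*x*z, -4*x*y - 4*x*exp(x*z) - 3*x*cos(x*z) + 4*sin(z))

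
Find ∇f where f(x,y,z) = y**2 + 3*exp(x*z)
(3*z*exp(x*z), 2*y, 3*x*exp(x*z))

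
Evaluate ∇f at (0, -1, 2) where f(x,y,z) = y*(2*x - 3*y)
(-2, 6, 0)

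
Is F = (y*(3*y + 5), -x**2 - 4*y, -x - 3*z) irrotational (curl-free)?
No, ∇×F = (0, 1, -2*x - 6*y - 5)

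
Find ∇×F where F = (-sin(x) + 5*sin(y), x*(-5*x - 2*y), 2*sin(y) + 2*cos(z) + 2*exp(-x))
(2*cos(y), 2*exp(-x), -10*x - 2*y - 5*cos(y))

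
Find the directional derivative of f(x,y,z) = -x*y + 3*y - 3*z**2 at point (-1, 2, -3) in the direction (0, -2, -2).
-11*sqrt(2)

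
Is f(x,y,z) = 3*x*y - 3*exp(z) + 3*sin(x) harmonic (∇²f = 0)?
No, ∇²f = -3*exp(z) - 3*sin(x)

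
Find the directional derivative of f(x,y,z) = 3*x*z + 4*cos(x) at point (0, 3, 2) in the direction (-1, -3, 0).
-3*sqrt(10)/5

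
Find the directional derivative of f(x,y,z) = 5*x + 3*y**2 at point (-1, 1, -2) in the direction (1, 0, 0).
5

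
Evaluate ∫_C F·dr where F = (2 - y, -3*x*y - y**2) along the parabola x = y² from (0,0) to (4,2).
-12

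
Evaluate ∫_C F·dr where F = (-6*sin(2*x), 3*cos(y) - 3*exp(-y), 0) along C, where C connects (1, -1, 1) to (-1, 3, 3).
3*((-E + sin(3) + sin(1))*exp(3) + 1)*exp(-3)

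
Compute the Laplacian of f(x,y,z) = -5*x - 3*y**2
-6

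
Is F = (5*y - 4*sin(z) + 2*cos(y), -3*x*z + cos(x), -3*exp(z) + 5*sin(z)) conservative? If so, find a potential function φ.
No, ∇×F = (3*x, -4*cos(z), -3*z - sin(x) + 2*sin(y) - 5) ≠ 0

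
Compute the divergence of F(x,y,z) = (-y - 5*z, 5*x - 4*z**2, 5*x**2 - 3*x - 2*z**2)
-4*z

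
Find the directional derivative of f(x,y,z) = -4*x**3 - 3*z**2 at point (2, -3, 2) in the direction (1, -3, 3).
-84*sqrt(19)/19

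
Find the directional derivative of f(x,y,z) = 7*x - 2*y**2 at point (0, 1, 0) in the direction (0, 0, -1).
0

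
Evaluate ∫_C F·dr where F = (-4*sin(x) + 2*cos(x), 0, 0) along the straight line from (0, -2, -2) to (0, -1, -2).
0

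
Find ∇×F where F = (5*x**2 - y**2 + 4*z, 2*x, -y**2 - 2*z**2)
(-2*y, 4, 2*y + 2)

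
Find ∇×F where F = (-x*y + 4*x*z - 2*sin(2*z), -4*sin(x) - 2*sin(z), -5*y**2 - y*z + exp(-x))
(-10*y - z + 2*cos(z), 4*x - 4*cos(2*z) + exp(-x), x - 4*cos(x))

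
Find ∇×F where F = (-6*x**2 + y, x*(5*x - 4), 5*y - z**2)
(5, 0, 10*x - 5)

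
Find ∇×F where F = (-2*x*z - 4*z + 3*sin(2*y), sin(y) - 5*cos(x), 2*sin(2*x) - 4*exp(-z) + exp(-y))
(-exp(-y), -2*x - 8*cos(x)**2, 5*sin(x) - 6*cos(2*y))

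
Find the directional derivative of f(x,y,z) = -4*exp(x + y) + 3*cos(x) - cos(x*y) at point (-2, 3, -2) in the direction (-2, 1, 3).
sqrt(14)*(-3*sin(2) + 4*sin(6) + 2*E)/7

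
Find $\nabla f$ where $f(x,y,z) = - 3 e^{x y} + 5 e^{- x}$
(-3*y*exp(x*y) - 5*exp(-x), -3*x*exp(x*y), 0)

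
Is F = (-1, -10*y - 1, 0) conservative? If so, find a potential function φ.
Yes, F is conservative. φ = -x - 5*y**2 - y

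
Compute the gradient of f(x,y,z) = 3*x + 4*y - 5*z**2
(3, 4, -10*z)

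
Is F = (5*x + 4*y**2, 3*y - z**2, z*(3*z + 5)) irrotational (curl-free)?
No, ∇×F = (2*z, 0, -8*y)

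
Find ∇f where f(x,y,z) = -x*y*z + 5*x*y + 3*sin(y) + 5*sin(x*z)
(-y*z + 5*y + 5*z*cos(x*z), -x*z + 5*x + 3*cos(y), x*(-y + 5*cos(x*z)))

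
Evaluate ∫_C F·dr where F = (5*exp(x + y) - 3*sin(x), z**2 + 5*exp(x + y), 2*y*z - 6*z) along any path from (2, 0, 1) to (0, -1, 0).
-5*exp(2) - 3*cos(2) + 5*exp(-1) + 6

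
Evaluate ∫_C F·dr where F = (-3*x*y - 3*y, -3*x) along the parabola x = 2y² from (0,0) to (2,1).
-54/5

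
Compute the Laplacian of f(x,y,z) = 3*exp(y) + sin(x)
3*exp(y) - sin(x)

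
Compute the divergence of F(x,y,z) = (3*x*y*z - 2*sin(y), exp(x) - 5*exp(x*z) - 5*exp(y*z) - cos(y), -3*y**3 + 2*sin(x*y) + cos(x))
3*y*z - 5*z*exp(y*z) + sin(y)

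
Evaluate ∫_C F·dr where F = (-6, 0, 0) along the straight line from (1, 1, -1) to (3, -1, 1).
-12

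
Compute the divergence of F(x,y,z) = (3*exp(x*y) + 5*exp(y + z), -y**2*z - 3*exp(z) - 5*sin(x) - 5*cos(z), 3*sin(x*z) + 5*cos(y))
3*x*cos(x*z) - 2*y*z + 3*y*exp(x*y)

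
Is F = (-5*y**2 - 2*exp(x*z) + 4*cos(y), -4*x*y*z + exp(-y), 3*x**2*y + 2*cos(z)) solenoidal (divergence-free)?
No, ∇·F = -4*x*z - 2*z*exp(x*z) - 2*sin(z) - exp(-y)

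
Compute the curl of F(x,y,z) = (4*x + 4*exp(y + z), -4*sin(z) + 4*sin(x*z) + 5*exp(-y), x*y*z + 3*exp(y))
(x*z - 4*x*cos(x*z) + 3*exp(y) + 4*cos(z), -y*z + 4*exp(y + z), 4*z*cos(x*z) - 4*exp(y + z))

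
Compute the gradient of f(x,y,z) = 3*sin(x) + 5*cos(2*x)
((3 - 20*sin(x))*cos(x), 0, 0)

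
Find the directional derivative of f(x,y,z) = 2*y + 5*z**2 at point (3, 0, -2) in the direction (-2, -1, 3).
-31*sqrt(14)/7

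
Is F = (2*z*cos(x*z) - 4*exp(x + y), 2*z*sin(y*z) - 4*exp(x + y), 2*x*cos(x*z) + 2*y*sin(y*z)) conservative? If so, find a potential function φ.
Yes, F is conservative. φ = -4*exp(x + y) + 2*sin(x*z) - 2*cos(y*z)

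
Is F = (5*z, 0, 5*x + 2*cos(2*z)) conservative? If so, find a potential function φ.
Yes, F is conservative. φ = 5*x*z + sin(2*z)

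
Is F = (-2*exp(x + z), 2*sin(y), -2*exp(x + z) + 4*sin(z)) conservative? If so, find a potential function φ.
Yes, F is conservative. φ = -2*exp(x + z) - 2*cos(y) - 4*cos(z)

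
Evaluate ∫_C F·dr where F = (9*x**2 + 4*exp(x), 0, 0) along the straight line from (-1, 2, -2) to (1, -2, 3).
6 + 8*sinh(1)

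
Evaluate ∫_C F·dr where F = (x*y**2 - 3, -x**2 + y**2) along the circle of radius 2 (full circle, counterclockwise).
0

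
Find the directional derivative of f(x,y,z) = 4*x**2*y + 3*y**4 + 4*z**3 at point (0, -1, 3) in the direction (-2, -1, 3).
24*sqrt(14)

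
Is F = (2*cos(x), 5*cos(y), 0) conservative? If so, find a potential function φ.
Yes, F is conservative. φ = 2*sin(x) + 5*sin(y)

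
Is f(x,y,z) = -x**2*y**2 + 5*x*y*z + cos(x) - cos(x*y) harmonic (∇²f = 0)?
No, ∇²f = x**2*(cos(x*y) - 2) + y**2*cos(x*y) - 2*y**2 - cos(x)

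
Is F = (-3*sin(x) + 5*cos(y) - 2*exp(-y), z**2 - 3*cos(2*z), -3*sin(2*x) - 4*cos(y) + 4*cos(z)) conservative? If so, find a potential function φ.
No, ∇×F = (-2*z + 4*sin(y) - 6*sin(2*z), 6*cos(2*x), 5*sin(y) - 2*exp(-y)) ≠ 0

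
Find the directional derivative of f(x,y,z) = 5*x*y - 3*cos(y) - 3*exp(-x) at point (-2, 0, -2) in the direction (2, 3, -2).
6*sqrt(17)*(-5 + exp(2))/17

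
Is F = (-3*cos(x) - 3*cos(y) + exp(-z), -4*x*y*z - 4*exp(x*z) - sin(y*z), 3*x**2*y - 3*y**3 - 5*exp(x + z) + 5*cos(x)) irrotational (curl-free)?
No, ∇×F = (3*x**2 + 4*x*y + 4*x*exp(x*z) - 9*y**2 + y*cos(y*z), -6*x*y + 5*exp(x + z) + 5*sin(x) - exp(-z), -4*y*z - 4*z*exp(x*z) - 3*sin(y))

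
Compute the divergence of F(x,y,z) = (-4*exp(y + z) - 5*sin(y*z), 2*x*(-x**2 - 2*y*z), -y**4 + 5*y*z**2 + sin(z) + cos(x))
-4*x*z + 10*y*z + cos(z)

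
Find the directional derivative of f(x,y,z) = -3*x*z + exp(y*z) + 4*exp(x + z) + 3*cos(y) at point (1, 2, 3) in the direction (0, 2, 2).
sqrt(2)*(-3 - 3*sin(2) + 4*exp(4) + 5*exp(6))/2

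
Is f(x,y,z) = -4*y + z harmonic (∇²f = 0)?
Yes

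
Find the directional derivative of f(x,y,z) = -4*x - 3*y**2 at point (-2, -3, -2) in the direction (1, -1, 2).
-11*sqrt(6)/3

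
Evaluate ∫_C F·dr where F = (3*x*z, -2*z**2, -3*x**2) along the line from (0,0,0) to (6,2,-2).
-16/3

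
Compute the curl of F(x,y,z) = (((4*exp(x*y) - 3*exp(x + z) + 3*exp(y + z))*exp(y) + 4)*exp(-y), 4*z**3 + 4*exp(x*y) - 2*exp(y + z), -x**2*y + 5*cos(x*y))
(-x**2 - 5*x*sin(x*y) - 12*z**2 + 2*exp(y + z), 2*x*y + 5*y*sin(x*y) - 3*exp(x + z) + 3*exp(y + z), -4*x*exp(x*y) + 4*y*exp(x*y) - 3*exp(y + z) + 4*exp(-y))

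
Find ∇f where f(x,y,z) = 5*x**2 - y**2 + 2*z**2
(10*x, -2*y, 4*z)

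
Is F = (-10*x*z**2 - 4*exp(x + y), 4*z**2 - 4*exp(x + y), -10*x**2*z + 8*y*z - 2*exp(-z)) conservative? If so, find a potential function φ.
Yes, F is conservative. φ = -5*x**2*z**2 + 4*y*z**2 - 4*exp(x + y) + 2*exp(-z)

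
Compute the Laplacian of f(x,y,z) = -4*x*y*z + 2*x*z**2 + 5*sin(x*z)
-x*(5*x*sin(x*z) - 4) - 5*z**2*sin(x*z)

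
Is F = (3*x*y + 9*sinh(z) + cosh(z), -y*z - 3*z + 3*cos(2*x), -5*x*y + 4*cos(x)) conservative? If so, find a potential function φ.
No, ∇×F = (-5*x + y + 3, 5*y + 4*sin(x) + sinh(z) + 9*cosh(z), -3*x - 6*sin(2*x)) ≠ 0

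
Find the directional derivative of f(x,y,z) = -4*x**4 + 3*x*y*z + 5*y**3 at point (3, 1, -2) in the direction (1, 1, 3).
-414*sqrt(11)/11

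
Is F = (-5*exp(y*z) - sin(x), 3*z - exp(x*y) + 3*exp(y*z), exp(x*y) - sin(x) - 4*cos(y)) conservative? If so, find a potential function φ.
No, ∇×F = (x*exp(x*y) - 3*y*exp(y*z) + 4*sin(y) - 3, -y*exp(x*y) - 5*y*exp(y*z) + cos(x), -y*exp(x*y) + 5*z*exp(y*z)) ≠ 0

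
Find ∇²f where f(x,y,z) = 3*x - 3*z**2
-6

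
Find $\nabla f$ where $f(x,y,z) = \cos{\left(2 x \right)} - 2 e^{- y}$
(-2*sin(2*x), 2*exp(-y), 0)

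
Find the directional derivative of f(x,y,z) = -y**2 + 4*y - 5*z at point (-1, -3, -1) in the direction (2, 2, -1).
25/3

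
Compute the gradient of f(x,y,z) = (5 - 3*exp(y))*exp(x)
((5 - 3*exp(y))*exp(x), -3*exp(x + y), 0)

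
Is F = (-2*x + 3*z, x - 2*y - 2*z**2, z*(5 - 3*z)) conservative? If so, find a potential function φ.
No, ∇×F = (4*z, 3, 1) ≠ 0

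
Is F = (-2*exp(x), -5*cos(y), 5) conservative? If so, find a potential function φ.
Yes, F is conservative. φ = 5*z - 2*exp(x) - 5*sin(y)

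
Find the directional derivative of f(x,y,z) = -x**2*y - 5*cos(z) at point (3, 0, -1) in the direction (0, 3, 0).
-9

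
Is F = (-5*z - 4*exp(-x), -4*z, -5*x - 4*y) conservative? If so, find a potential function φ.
Yes, F is conservative. φ = -5*x*z - 4*y*z + 4*exp(-x)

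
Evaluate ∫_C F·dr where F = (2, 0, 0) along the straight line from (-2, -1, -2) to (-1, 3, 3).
2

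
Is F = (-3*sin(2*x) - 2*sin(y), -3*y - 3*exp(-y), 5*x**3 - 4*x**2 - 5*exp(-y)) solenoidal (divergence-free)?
No, ∇·F = 12*sin(x)**2 - 9 + 3*exp(-y)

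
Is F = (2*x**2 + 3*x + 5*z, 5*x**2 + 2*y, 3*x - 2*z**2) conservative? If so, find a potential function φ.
No, ∇×F = (0, 2, 10*x) ≠ 0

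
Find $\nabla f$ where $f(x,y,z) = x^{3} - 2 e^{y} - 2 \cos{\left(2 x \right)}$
(3*x**2 + 4*sin(2*x), -2*exp(y), 0)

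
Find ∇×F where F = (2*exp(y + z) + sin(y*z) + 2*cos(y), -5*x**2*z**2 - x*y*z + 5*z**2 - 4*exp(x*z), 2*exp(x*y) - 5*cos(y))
(10*x**2*z + x*y + 2*x*exp(x*y) + 4*x*exp(x*z) - 10*z + 5*sin(y), -2*y*exp(x*y) + y*cos(y*z) + 2*exp(y + z), -10*x*z**2 - y*z - 4*z*exp(x*z) - z*cos(y*z) - 2*exp(y + z) + 2*sin(y))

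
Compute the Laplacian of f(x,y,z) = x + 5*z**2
10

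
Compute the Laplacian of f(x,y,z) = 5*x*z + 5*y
0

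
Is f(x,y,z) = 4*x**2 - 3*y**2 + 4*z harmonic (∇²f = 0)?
No, ∇²f = 2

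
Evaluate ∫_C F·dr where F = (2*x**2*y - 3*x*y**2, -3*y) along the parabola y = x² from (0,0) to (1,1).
-8/5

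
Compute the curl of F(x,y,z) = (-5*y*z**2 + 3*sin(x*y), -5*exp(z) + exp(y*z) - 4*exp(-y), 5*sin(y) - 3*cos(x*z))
(-y*exp(y*z) + 5*exp(z) + 5*cos(y), -z*(10*y + 3*sin(x*z)), -3*x*cos(x*y) + 5*z**2)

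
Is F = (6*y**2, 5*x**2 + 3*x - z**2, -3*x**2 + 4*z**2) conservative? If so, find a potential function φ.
No, ∇×F = (2*z, 6*x, 10*x - 12*y + 3) ≠ 0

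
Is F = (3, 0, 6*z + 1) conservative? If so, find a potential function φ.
Yes, F is conservative. φ = 3*x + 3*z**2 + z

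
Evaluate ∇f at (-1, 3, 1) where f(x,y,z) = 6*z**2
(0, 0, 12)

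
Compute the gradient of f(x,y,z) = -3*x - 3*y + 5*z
(-3, -3, 5)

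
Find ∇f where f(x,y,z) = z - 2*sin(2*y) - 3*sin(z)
(0, -4*cos(2*y), 1 - 3*cos(z))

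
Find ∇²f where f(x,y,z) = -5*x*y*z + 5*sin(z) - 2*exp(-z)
-5*sin(z) - 2*exp(-z)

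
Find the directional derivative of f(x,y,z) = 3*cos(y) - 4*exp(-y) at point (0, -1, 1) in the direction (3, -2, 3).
-sqrt(22)*(3*sin(1) + 4*E)/11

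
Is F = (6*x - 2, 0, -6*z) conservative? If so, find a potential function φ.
Yes, F is conservative. φ = 3*x**2 - 2*x - 3*z**2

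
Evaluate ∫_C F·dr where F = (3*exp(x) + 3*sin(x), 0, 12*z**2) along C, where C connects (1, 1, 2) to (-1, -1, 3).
76 - 6*sinh(1)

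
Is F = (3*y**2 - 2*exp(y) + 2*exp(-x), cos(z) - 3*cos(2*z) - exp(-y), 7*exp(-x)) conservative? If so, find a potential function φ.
No, ∇×F = (sin(z) - 6*sin(2*z), 7*exp(-x), -6*y + 2*exp(y)) ≠ 0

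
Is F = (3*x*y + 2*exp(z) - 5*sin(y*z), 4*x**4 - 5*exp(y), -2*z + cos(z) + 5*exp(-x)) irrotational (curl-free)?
No, ∇×F = (0, -5*y*cos(y*z) + 2*exp(z) + 5*exp(-x), 16*x**3 - 3*x + 5*z*cos(y*z))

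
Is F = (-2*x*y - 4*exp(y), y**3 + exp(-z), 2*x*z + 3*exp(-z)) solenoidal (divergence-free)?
No, ∇·F = 2*x + 3*y**2 - 2*y - 3*exp(-z)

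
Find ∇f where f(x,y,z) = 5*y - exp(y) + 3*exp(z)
(0, 5 - exp(y), 3*exp(z))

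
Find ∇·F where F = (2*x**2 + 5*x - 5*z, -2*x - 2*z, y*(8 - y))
4*x + 5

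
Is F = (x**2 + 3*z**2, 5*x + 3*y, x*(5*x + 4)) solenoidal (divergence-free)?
No, ∇·F = 2*x + 3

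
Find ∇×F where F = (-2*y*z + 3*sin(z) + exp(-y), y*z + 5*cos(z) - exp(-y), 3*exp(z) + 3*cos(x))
(-y + 5*sin(z), -2*y + 3*sin(x) + 3*cos(z), 2*z + exp(-y))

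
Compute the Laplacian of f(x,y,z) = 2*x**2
4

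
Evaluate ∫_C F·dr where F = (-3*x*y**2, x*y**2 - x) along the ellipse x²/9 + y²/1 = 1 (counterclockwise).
-9*pi/4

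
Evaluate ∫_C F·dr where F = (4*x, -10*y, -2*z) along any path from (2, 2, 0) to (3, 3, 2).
-19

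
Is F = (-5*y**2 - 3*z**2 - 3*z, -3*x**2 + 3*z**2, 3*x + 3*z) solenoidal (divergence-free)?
No, ∇·F = 3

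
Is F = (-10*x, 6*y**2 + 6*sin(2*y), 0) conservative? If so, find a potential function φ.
Yes, F is conservative. φ = -5*x**2 + 2*y**3 - 3*cos(2*y)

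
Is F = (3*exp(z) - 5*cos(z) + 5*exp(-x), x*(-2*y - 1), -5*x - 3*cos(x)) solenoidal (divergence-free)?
No, ∇·F = -2*x - 5*exp(-x)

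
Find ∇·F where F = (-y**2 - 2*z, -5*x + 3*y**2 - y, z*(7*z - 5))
6*y + 14*z - 6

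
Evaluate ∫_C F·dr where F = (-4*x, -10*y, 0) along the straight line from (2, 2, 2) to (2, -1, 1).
15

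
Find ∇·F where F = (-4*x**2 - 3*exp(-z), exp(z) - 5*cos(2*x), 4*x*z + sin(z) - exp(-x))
-4*x + cos(z)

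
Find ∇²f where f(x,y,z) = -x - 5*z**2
-10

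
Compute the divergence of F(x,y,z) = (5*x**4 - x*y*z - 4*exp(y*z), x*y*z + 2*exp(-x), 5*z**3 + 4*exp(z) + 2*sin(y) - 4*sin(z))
20*x**3 + x*z - y*z + 15*z**2 + 4*exp(z) - 4*cos(z)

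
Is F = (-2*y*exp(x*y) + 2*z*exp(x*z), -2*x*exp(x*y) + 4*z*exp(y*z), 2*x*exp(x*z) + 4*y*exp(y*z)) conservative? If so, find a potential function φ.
Yes, F is conservative. φ = -2*exp(x*y) + 2*exp(x*z) + 4*exp(y*z)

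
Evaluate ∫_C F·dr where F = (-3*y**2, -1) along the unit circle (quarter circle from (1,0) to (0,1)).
1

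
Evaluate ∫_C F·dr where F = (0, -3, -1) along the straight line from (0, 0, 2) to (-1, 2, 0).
-4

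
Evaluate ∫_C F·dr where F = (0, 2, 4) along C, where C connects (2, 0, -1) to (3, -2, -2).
-8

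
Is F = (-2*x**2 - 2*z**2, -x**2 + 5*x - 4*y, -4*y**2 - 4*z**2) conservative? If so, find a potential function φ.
No, ∇×F = (-8*y, -4*z, 5 - 2*x) ≠ 0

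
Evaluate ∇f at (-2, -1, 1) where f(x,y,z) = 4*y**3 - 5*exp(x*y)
(5*exp(2), 12 + 10*exp(2), 0)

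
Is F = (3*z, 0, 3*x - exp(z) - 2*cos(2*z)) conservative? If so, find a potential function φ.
Yes, F is conservative. φ = 3*x*z - exp(z) - sin(2*z)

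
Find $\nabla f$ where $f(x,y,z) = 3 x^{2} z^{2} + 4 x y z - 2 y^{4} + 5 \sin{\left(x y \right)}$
(6*x*z**2 + 4*y*z + 5*y*cos(x*y), 4*x*z + 5*x*cos(x*y) - 8*y**3, 2*x*(3*x*z + 2*y))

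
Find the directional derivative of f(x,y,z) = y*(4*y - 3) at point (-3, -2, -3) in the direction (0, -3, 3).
19*sqrt(2)/2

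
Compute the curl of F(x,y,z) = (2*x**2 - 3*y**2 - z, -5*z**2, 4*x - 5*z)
(10*z, -5, 6*y)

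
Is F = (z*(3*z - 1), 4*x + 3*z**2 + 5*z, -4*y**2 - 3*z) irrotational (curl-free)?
No, ∇×F = (-8*y - 6*z - 5, 6*z - 1, 4)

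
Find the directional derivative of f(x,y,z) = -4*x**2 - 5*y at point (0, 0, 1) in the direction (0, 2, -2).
-5*sqrt(2)/2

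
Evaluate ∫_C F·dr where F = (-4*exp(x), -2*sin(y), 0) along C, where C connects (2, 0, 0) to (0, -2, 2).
-6 + 2*cos(2) + 4*exp(2)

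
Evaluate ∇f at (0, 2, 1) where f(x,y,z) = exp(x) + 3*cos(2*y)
(1, -6*sin(4), 0)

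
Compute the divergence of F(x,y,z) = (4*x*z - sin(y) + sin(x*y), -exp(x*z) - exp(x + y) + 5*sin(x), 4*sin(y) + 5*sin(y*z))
y*cos(x*y) + 5*y*cos(y*z) + 4*z - exp(x + y)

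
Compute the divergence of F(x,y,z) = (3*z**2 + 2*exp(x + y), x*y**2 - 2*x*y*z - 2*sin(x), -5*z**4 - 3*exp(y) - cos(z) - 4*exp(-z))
2*x*y - 2*x*z - 20*z**3 + 2*exp(x + y) + sin(z) + 4*exp(-z)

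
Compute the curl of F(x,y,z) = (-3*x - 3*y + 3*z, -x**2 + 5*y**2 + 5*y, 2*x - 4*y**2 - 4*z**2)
(-8*y, 1, 3 - 2*x)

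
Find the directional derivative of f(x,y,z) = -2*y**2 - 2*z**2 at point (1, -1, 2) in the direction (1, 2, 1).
0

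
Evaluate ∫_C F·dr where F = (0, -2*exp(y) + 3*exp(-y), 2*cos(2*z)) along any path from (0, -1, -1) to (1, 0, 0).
-5 + 2*exp(-1) + sin(2) + 3*E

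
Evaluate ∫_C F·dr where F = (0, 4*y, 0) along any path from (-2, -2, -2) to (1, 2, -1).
0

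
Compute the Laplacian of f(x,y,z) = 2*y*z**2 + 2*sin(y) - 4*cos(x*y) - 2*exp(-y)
4*x**2*cos(x*y) + 4*y**2*cos(x*y) + 4*y - 2*sin(y) - 2*exp(-y)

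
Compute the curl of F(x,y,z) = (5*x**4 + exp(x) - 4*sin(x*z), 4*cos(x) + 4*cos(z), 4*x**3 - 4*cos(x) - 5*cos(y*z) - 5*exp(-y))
(5*z*sin(y*z) + 4*sin(z) + 5*exp(-y), -12*x**2 - 4*x*cos(x*z) - 4*sin(x), -4*sin(x))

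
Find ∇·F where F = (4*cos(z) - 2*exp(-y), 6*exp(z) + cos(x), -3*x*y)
0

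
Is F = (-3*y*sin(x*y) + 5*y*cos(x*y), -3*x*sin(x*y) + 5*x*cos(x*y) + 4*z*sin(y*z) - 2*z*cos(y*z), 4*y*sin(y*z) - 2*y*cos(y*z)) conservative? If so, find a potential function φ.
Yes, F is conservative. φ = 5*sin(x*y) - 2*sin(y*z) + 3*cos(x*y) - 4*cos(y*z)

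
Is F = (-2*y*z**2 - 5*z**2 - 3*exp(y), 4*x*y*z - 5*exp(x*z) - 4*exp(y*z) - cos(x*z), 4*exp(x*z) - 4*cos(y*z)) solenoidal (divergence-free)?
No, ∇·F = 4*x*z + 4*x*exp(x*z) + 4*y*sin(y*z) - 4*z*exp(y*z)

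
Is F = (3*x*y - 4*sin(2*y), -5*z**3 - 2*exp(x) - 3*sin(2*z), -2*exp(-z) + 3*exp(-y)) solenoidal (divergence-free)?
No, ∇·F = 3*y + 2*exp(-z)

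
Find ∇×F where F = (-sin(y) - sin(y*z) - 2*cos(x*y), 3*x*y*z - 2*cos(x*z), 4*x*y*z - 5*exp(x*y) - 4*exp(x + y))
(-3*x*y + 4*x*z - 5*x*exp(x*y) - 2*x*sin(x*z) - 4*exp(x + y), -4*y*z + 5*y*exp(x*y) - y*cos(y*z) + 4*exp(x + y), -2*x*sin(x*y) + 3*y*z + 2*z*sin(x*z) + z*cos(y*z) + cos(y))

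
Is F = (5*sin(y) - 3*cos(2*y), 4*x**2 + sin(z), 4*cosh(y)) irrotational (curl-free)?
No, ∇×F = (-cos(z) + 4*sinh(y), 0, 8*x - 6*sin(2*y) - 5*cos(y))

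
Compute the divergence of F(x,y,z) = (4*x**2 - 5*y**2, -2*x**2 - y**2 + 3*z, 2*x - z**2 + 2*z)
8*x - 2*y - 2*z + 2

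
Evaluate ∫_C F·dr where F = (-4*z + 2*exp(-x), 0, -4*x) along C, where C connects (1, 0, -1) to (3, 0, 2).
-28 - 2*exp(-3) + 2*exp(-1)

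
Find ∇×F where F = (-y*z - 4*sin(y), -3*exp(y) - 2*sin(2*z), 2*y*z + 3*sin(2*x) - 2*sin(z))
(2*z + 4*cos(2*z), -y - 6*cos(2*x), z + 4*cos(y))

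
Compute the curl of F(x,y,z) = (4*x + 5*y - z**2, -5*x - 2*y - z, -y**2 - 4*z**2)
(1 - 2*y, -2*z, -10)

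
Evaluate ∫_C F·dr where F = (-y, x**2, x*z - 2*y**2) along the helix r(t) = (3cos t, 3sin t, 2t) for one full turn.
-27*pi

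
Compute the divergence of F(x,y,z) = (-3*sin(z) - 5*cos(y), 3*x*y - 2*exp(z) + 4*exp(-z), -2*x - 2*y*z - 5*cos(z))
3*x - 2*y + 5*sin(z)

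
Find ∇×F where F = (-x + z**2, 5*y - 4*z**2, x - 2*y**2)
(-4*y + 8*z, 2*z - 1, 0)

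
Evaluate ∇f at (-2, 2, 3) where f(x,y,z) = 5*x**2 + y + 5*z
(-20, 1, 5)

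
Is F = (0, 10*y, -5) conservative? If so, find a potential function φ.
Yes, F is conservative. φ = 5*y**2 - 5*z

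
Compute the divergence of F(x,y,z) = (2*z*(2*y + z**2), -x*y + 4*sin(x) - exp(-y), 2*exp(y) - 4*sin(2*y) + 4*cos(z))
-x - 4*sin(z) + exp(-y)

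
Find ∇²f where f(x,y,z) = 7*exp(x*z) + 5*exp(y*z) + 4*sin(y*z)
7*x**2*exp(x*z) + 5*y**2*exp(y*z) - 4*y**2*sin(y*z) + z**2*(5*exp(y*z) - 4*sin(y*z)) + 7*z**2*exp(x*z)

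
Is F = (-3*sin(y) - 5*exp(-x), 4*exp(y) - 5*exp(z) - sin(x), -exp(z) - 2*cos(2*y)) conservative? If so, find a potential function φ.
No, ∇×F = (5*exp(z) + 4*sin(2*y), 0, -cos(x) + 3*cos(y)) ≠ 0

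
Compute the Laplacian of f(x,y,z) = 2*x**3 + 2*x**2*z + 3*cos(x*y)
-3*x**2*cos(x*y) + 12*x - 3*y**2*cos(x*y) + 4*z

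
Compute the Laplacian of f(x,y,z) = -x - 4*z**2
-8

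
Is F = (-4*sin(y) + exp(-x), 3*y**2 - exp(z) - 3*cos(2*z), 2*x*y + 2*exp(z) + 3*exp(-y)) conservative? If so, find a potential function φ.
No, ∇×F = (2*x + exp(z) - 6*sin(2*z) - 3*exp(-y), -2*y, 4*cos(y)) ≠ 0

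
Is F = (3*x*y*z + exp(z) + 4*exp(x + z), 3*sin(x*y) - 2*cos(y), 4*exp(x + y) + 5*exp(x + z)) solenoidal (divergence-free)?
No, ∇·F = 3*x*cos(x*y) + 3*y*z + 9*exp(x + z) + 2*sin(y)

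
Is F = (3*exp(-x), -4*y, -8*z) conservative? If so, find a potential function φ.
Yes, F is conservative. φ = -2*y**2 - 4*z**2 - 3*exp(-x)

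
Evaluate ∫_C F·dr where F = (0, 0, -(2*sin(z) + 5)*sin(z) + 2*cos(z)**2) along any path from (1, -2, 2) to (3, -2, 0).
-sin(4) - 5*cos(2) + 5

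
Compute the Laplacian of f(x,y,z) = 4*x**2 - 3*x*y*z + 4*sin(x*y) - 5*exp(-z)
-4*x**2*sin(x*y) - 4*y**2*sin(x*y) + 8 - 5*exp(-z)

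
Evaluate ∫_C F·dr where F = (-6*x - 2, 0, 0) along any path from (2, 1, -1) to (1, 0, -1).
11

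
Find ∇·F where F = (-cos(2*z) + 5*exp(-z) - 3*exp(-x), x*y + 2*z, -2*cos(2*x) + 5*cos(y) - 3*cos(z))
x + 3*sin(z) + 3*exp(-x)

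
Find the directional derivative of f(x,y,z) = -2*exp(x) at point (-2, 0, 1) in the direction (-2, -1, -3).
2*sqrt(14)*exp(-2)/7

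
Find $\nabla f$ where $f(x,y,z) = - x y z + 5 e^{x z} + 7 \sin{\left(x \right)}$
(-y*z + 5*z*exp(x*z) + 7*cos(x), -x*z, x*(-y + 5*exp(x*z)))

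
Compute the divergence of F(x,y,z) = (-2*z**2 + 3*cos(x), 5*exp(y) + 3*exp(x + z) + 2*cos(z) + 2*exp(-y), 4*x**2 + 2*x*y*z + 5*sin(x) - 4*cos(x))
2*x*y + 5*exp(y) - 3*sin(x) - 2*exp(-y)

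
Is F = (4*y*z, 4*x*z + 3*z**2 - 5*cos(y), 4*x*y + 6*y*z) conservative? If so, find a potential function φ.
Yes, F is conservative. φ = 4*x*y*z + 3*y*z**2 - 5*sin(y)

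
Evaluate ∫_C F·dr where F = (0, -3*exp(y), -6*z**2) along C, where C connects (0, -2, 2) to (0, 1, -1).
-3*E + 3*exp(-2) + 18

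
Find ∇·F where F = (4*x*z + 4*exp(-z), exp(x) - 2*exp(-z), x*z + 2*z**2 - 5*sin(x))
x + 8*z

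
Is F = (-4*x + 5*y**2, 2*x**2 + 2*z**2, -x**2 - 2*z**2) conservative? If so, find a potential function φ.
No, ∇×F = (-4*z, 2*x, 4*x - 10*y) ≠ 0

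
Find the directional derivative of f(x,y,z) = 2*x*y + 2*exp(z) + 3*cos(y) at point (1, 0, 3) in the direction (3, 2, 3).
sqrt(22)*(2 + 3*exp(3))/11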